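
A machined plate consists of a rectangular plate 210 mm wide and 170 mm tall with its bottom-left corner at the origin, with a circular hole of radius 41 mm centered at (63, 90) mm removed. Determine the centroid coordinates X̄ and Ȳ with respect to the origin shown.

Part | A | x̄ᵢ | ȳᵢ | A·x̄ᵢ | A·ȳᵢ
plate | 35700.00 | 105.00 | 85.00 | 3748500.00 | 3034500.00
hole | -5281.02 | 63.00 | 90.00 | -332704.09 | -475291.55
Σ | 30418.98 |  |  | 3415795.91 | 2559208.45
X̄ = 3415795.91 / 30418.98 = 112.29 mm
Ȳ = 2559208.45 / 30418.98 = 84.13 mm

X̄ = 112.29 mm, Ȳ = 84.13 mm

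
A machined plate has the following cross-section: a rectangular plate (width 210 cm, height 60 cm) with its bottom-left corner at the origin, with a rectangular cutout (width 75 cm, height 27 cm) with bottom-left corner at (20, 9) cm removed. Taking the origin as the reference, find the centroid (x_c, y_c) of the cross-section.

x_c = 114.10 cm, y_c = 31.44 cm

plate: A = 210 × 60 = 12600.00, centroid at (105.00, 30.00).
hole: A = −(75 × 27) = -2025.00, centroid at (57.50, 22.50).
ΣA = 10575.00 cm²
ΣAx_c = (12600.00)(105.00) + (-2025.00)(57.50) = 1206562.50 cm³
ΣAy_c = (12600.00)(30.00) + (-2025.00)(22.50) = 332437.50 cm³
x_c = 1206562.50 / 10575.00 = 114.10 cm
y_c = 332437.50 / 10575.00 = 31.44 cm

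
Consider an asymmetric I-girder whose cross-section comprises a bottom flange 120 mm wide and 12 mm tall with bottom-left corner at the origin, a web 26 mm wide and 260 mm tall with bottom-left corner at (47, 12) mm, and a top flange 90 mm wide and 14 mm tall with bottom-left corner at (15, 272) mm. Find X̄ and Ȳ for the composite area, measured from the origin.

Part | A | x̄ᵢ | ȳᵢ | A·x̄ᵢ | A·ȳᵢ
bottom flange | 1440.00 | 60.00 | 6.00 | 86400.00 | 8640.00
web | 6760.00 | 60.00 | 142.00 | 405600.00 | 959920.00
top flange | 1260.00 | 60.00 | 279.00 | 75600.00 | 351540.00
Σ | 9460.00 |  |  | 567600.00 | 1320100.00
X̄ = 567600.00 / 9460.00 = 60.00 mm
Ȳ = 1320100.00 / 9460.00 = 139.55 mm

X̄ = 60.00 mm, Ȳ = 139.55 mm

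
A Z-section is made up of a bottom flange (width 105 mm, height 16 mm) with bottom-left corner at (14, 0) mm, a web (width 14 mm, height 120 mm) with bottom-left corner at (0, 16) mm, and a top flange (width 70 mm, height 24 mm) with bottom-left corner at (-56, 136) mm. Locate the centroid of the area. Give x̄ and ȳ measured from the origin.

x̄ = 17.50 mm, ȳ = 77.33 mm

bottom flange: A = 105 × 16 = 1680.00, centroid at (66.50, 8.00).
web: A = 14 × 120 = 1680.00, centroid at (7.00, 76.00).
top flange: A = 70 × 24 = 1680.00, centroid at (-21.00, 148.00).
ΣA = 5040.00 mm², ΣAx̄ = 88200.00 mm³, ΣAȳ = 389760.00 mm³.
x̄ = 88200.00/5040.00 = 17.50 mm; ȳ = 389760.00/5040.00 = 77.33 mm.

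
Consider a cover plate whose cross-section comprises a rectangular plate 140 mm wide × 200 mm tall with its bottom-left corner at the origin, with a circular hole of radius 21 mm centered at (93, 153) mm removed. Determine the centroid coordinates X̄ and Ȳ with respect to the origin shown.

X̄ = 68.80 mm, Ȳ = 97.24 mm

plate: A = 140 × 200 = 28000.00, centroid at (70.00, 100.00).
hole: A = −π·21² = -1385.44, centroid at (93.00, 153.00).
ΣA = 26614.56 mm²
ΣAX̄ = (28000.00)(70.00) + (-1385.44)(93.00) = 1831153.86 mm³
ΣAȲ = (28000.00)(100.00) + (-1385.44)(153.00) = 2588027.32 mm³
X̄ = 1831153.86 / 26614.56 = 68.80 mm
Ȳ = 2588027.32 / 26614.56 = 97.24 mm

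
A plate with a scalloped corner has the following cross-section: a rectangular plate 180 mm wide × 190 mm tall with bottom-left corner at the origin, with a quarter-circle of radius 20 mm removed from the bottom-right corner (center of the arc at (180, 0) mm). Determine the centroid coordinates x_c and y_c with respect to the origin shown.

plate: A = 180 × 190 = 34200.00, centroid at (90.00, 95.00).
removed quarter-circle: A = −¼π·20² = -314.16, centroid at (171.51, 8.49).
ΣA = 33885.84 mm²
ΣAx_c = (34200.00)(90.00) + (-314.16)(171.51) = 3024118.00 mm³
ΣAy_c = (34200.00)(95.00) + (-314.16)(8.49) = 3246333.33 mm³
x_c = 3024118.00 / 33885.84 = 89.24 mm
y_c = 3246333.33 / 33885.84 = 95.80 mm

x_c = 89.24 mm, y_c = 95.80 mm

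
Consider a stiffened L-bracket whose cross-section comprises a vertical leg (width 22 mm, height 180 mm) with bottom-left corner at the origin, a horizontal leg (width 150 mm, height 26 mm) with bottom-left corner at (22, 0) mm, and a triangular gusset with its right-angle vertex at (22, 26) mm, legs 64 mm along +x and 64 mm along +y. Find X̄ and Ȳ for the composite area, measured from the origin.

vertical leg: A = 22 × 180 = 3960.00, centroid at (11.00, 90.00).
horizontal leg: A = 150 × 26 = 3900.00, centroid at (97.00, 13.00).
gusset: A = ½·64·64 = 2048.00, centroid at (43.33, 47.33).
ΣA = 9908.00 mm², ΣAX̄ = 510606.67 mm³, ΣAȲ = 504038.67 mm³.
X̄ = 510606.67/9908.00 = 51.53 mm; Ȳ = 504038.67/9908.00 = 50.87 mm.

X̄ = 51.53 mm, Ȳ = 50.87 mm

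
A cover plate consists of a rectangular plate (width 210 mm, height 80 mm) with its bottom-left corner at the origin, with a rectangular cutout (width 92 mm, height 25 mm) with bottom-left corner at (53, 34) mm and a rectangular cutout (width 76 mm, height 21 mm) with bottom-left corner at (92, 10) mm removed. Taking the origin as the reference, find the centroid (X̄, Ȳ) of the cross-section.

X̄ = 102.98 mm, Ȳ = 41.25 mm

plate: A = 210 × 80 = 16800.00, centroid at (105.00, 40.00).
hole 1: A = −(92 × 25) = -2300.00, centroid at (99.00, 46.50).
hole 2: A = −(76 × 21) = -1596.00, centroid at (130.00, 20.50).
ΣA = 12904.00 mm², ΣAX̄ = 1328820.00 mm³, ΣAȲ = 532332.00 mm³.
X̄ = 1328820.00/12904.00 = 102.98 mm; Ȳ = 532332.00/12904.00 = 41.25 mm.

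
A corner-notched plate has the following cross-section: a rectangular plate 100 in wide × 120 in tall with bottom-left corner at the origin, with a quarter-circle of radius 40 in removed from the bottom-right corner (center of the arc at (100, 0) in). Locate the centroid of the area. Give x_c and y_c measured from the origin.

x_c = 46.14 in, y_c = 65.03 in

plate: A = 100 × 120 = 12000.00, centroid at (50.00, 60.00).
removed quarter-circle: A = −¼π·40² = -1256.64, centroid at (83.02, 16.98).
ΣA = 10743.36 in², ΣAx_c = 495669.63 in³, ΣAy_c = 698666.67 in³.
x_c = 495669.63/10743.36 = 46.14 in; y_c = 698666.67/10743.36 = 65.03 in.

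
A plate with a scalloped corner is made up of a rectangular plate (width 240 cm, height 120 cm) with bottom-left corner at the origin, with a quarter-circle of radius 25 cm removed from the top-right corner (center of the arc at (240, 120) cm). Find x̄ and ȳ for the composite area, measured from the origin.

x̄ = 118.10 cm, ȳ = 59.14 cm

plate: A = 240 × 120 = 28800.00, centroid at (120.00, 60.00).
removed quarter-circle: A = −¼π·25² = -490.87, centroid at (229.39, 109.39).
ΣA = 28309.13 cm²
ΣAx̄ = (28800.00)(120.00) + (-490.87)(229.39) = 3343398.61 cm³
ΣAȳ = (28800.00)(60.00) + (-490.87)(109.39) = 1674303.47 cm³
x̄ = 3343398.61 / 28309.13 = 118.10 cm
ȳ = 1674303.47 / 28309.13 = 59.14 cm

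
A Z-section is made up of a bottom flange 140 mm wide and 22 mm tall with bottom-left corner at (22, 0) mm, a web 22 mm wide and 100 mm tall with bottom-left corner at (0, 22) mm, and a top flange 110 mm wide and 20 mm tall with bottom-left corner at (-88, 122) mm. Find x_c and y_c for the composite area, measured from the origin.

x_c = 31.41 mm, y_c = 64.53 mm

Part | A | x̄ᵢ | ȳᵢ | A·x̄ᵢ | A·ȳᵢ
bottom flange | 3080.00 | 92.00 | 11.00 | 283360.00 | 33880.00
web | 2200.00 | 11.00 | 72.00 | 24200.00 | 158400.00
top flange | 2200.00 | -33.00 | 132.00 | -72600.00 | 290400.00
Σ | 7480.00 |  |  | 234960.00 | 482680.00
x_c = 234960.00 / 7480.00 = 31.41 mm
y_c = 482680.00 / 7480.00 = 64.53 mm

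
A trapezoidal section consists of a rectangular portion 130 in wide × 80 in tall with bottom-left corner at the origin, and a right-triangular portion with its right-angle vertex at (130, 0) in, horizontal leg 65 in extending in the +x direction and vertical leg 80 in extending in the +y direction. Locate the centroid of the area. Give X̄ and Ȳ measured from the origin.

rectangular portion: A = 130 × 80 = 10400.00, centroid at (65.00, 40.00).
triangular portion: A = ½·65·80 = 2600.00, centroid at (151.67, 26.67).
ΣA = 13000.00 in², ΣAX̄ = 1070333.33 in³, ΣAȲ = 485333.33 in³.
X̄ = 1070333.33/13000.00 = 82.33 in; Ȳ = 485333.33/13000.00 = 37.33 in.

X̄ = 82.33 in, Ȳ = 37.33 in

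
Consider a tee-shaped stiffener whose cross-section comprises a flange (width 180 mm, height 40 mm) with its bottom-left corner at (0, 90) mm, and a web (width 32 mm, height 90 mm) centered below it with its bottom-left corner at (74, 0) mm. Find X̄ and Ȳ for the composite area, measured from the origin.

web: A = 32 × 90 = 2880.00, centroid at (90.00, 45.00).
flange: A = 180 × 40 = 7200.00, centroid at (90.00, 110.00).
ΣA = 10080.00 mm²
ΣAX̄ = (2880.00)(90.00) + (7200.00)(90.00) = 907200.00 mm³
ΣAȲ = (2880.00)(45.00) + (7200.00)(110.00) = 921600.00 mm³
X̄ = 907200.00 / 10080.00 = 90.00 mm
Ȳ = 921600.00 / 10080.00 = 91.43 mm

X̄ = 90.00 mm, Ȳ = 91.43 mm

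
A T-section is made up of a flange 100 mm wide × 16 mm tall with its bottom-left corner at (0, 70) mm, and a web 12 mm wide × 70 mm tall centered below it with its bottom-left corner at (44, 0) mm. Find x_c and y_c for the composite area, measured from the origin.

x_c = 50.00 mm, y_c = 63.20 mm

web: A = 12 × 70 = 840.00, centroid at (50.00, 35.00).
flange: A = 100 × 16 = 1600.00, centroid at (50.00, 78.00).
ΣA = 2440.00 mm², ΣAx_c = 122000.00 mm³, ΣAy_c = 154200.00 mm³.
x_c = 122000.00/2440.00 = 50.00 mm; y_c = 154200.00/2440.00 = 63.20 mm.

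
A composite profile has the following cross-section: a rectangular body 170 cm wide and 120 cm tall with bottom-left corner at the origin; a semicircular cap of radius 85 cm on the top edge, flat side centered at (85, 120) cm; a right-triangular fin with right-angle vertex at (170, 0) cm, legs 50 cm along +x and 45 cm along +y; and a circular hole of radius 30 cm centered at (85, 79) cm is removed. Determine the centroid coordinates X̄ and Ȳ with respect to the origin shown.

Part | A | x̄ᵢ | ȳᵢ | A·x̄ᵢ | A·ȳᵢ
rectangular body | 20400.00 | 85.00 | 60.00 | 1734000.00 | 1224000.00
semicircular top | 11349.00 | 85.00 | 156.08 | 964665.29 | 1771297.08
triangular fin | 1125.00 | 186.67 | 15.00 | 210000.00 | 16875.00
hole | -2827.43 | 85.00 | 79.00 | -240331.84 | -223367.24
Σ | 30046.57 |  |  | 2668333.46 | 2788804.84
X̄ = 2668333.46 / 30046.57 = 88.81 cm
Ȳ = 2788804.84 / 30046.57 = 92.82 cm

X̄ = 88.81 cm, Ȳ = 92.82 cm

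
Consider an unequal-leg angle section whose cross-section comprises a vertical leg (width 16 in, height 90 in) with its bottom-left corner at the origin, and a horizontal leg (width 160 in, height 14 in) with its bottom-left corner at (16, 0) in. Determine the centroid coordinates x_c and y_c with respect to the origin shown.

vertical leg: A = 16 × 90 = 1440.00, centroid at (8.00, 45.00).
horizontal leg: A = 160 × 14 = 2240.00, centroid at (96.00, 7.00).
ΣA = 3680.00 in², ΣAx_c = 226560.00 in³, ΣAy_c = 80480.00 in³.
x_c = 226560.00/3680.00 = 61.57 in; y_c = 80480.00/3680.00 = 21.87 in.

x_c = 61.57 in, y_c = 21.87 in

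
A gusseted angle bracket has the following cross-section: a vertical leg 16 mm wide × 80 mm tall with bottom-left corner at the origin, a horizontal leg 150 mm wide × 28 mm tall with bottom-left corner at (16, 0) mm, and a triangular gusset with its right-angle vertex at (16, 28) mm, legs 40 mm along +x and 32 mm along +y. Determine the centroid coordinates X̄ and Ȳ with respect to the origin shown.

X̄ = 67.19 mm, Ȳ = 22.02 mm

Part | A | x̄ᵢ | ȳᵢ | A·x̄ᵢ | A·ȳᵢ
vertical leg | 1280.00 | 8.00 | 40.00 | 10240.00 | 51200.00
horizontal leg | 4200.00 | 91.00 | 14.00 | 382200.00 | 58800.00
gusset | 640.00 | 29.33 | 38.67 | 18773.33 | 24746.67
Σ | 6120.00 |  |  | 411213.33 | 134746.67
X̄ = 411213.33 / 6120.00 = 67.19 mm
Ȳ = 134746.67 / 6120.00 = 22.02 mm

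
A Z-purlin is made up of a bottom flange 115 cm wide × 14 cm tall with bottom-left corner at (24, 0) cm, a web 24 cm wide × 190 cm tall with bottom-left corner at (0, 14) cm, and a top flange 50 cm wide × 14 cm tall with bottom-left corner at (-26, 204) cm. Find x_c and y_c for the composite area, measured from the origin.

bottom flange: A = 115 × 14 = 1610.00, centroid at (81.50, 7.00).
web: A = 24 × 190 = 4560.00, centroid at (12.00, 109.00).
top flange: A = 50 × 14 = 700.00, centroid at (-1.00, 211.00).
ΣA = 6870.00 cm²
ΣAx_c = (1610.00)(81.50) + (4560.00)(12.00) + (700.00)(-1.00) = 185235.00 cm³
ΣAy_c = (1610.00)(7.00) + (4560.00)(109.00) + (700.00)(211.00) = 656010.00 cm³
x_c = 185235.00 / 6870.00 = 26.96 cm
y_c = 656010.00 / 6870.00 = 95.49 cm

x_c = 26.96 cm, y_c = 95.49 cm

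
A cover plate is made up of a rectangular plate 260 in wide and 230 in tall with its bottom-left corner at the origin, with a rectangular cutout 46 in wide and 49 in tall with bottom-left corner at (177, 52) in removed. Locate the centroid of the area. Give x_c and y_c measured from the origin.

plate: A = 260 × 230 = 59800.00, centroid at (130.00, 115.00).
hole: A = −(46 × 49) = -2254.00, centroid at (200.00, 76.50).
ΣA = 57546.00 in², ΣAx_c = 7323200.00 in³, ΣAy_c = 6704569.00 in³.
x_c = 7323200.00/57546.00 = 127.26 in; y_c = 6704569.00/57546.00 = 116.51 in.

x_c = 127.26 in, y_c = 116.51 in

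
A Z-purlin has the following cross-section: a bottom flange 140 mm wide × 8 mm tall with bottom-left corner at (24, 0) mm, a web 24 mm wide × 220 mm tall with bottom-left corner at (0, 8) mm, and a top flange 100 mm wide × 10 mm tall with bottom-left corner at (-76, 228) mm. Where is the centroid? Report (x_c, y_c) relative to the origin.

Part | A | x̄ᵢ | ȳᵢ | A·x̄ᵢ | A·ȳᵢ
bottom flange | 1120.00 | 94.00 | 4.00 | 105280.00 | 4480.00
web | 5280.00 | 12.00 | 118.00 | 63360.00 | 623040.00
top flange | 1000.00 | -26.00 | 233.00 | -26000.00 | 233000.00
Σ | 7400.00 |  |  | 142640.00 | 860520.00
x_c = 142640.00 / 7400.00 = 19.28 mm
y_c = 860520.00 / 7400.00 = 116.29 mm

x_c = 19.28 mm, y_c = 116.29 mm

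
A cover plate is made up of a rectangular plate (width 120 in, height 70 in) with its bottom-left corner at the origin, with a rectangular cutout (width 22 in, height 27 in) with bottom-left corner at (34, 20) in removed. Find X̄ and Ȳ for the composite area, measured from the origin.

X̄ = 61.14 in, Ȳ = 35.11 in

plate: A = 120 × 70 = 8400.00, centroid at (60.00, 35.00).
hole: A = −(22 × 27) = -594.00, centroid at (45.00, 33.50).
ΣA = 7806.00 in², ΣAX̄ = 477270.00 in³, ΣAȲ = 274101.00 in³.
X̄ = 477270.00/7806.00 = 61.14 in; Ȳ = 274101.00/7806.00 = 35.11 in.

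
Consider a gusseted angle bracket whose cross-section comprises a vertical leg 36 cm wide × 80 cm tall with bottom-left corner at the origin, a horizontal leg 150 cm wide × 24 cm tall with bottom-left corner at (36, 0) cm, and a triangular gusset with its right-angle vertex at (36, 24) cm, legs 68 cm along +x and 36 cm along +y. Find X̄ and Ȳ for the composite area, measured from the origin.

vertical leg: A = 36 × 80 = 2880.00, centroid at (18.00, 40.00).
horizontal leg: A = 150 × 24 = 3600.00, centroid at (111.00, 12.00).
gusset: A = ½·68·36 = 1224.00, centroid at (58.67, 36.00).
ΣA = 7704.00 cm², ΣAX̄ = 523248.00 cm³, ΣAȲ = 202464.00 cm³.
X̄ = 523248.00/7704.00 = 67.92 cm; Ȳ = 202464.00/7704.00 = 26.28 cm.

X̄ = 67.92 cm, Ȳ = 26.28 cm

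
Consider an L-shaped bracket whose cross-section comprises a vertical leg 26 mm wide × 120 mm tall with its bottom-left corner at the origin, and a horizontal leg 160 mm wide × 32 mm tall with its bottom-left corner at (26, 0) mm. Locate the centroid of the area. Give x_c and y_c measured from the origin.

x_c = 70.79 mm, y_c = 32.66 mm

vertical leg: A = 26 × 120 = 3120.00, centroid at (13.00, 60.00).
horizontal leg: A = 160 × 32 = 5120.00, centroid at (106.00, 16.00).
ΣA = 8240.00 mm², ΣAx_c = 583280.00 mm³, ΣAy_c = 269120.00 mm³.
x_c = 583280.00/8240.00 = 70.79 mm; y_c = 269120.00/8240.00 = 32.66 mm.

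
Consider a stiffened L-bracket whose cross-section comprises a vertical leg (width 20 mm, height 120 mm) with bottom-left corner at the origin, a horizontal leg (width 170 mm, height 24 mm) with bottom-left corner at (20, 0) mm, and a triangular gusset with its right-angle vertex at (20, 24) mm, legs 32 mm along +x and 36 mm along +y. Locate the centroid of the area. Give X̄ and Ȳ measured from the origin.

vertical leg: A = 20 × 120 = 2400.00, centroid at (10.00, 60.00).
horizontal leg: A = 170 × 24 = 4080.00, centroid at (105.00, 12.00).
gusset: A = ½·32·36 = 576.00, centroid at (30.67, 36.00).
ΣA = 7056.00 mm², ΣAX̄ = 470064.00 mm³, ΣAȲ = 213696.00 mm³.
X̄ = 470064.00/7056.00 = 66.62 mm; Ȳ = 213696.00/7056.00 = 30.29 mm.

X̄ = 66.62 mm, Ȳ = 30.29 mm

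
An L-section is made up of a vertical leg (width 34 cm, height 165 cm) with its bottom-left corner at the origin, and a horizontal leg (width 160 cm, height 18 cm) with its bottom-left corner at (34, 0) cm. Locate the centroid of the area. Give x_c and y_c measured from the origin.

Part | A | x̄ᵢ | ȳᵢ | A·x̄ᵢ | A·ȳᵢ
vertical leg | 5610.00 | 17.00 | 82.50 | 95370.00 | 462825.00
horizontal leg | 2880.00 | 114.00 | 9.00 | 328320.00 | 25920.00
Σ | 8490.00 |  |  | 423690.00 | 488745.00
x_c = 423690.00 / 8490.00 = 49.90 cm
y_c = 488745.00 / 8490.00 = 57.57 cm

x_c = 49.90 cm, y_c = 57.57 cm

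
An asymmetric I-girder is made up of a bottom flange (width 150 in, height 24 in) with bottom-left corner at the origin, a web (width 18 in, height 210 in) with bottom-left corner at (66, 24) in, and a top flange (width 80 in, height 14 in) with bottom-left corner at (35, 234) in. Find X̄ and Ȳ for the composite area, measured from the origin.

bottom flange: A = 150 × 24 = 3600.00, centroid at (75.00, 12.00).
web: A = 18 × 210 = 3780.00, centroid at (75.00, 129.00).
top flange: A = 80 × 14 = 1120.00, centroid at (75.00, 241.00).
ΣA = 8500.00 in², ΣAX̄ = 637500.00 in³, ΣAȲ = 800740.00 in³.
X̄ = 637500.00/8500.00 = 75.00 in; Ȳ = 800740.00/8500.00 = 94.20 in.

X̄ = 75.00 in, Ȳ = 94.20 in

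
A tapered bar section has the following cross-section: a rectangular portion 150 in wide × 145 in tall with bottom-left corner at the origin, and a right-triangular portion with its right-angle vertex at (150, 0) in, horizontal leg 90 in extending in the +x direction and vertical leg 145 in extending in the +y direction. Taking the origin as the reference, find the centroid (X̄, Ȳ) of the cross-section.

rectangular portion: A = 150 × 145 = 21750.00, centroid at (75.00, 72.50).
triangular portion: A = ½·90·145 = 6525.00, centroid at (180.00, 48.33).
ΣA = 28275.00 in²
ΣAX̄ = (21750.00)(75.00) + (6525.00)(180.00) = 2805750.00 in³
ΣAȲ = (21750.00)(72.50) + (6525.00)(48.33) = 1892250.00 in³
X̄ = 2805750.00 / 28275.00 = 99.23 in
Ȳ = 1892250.00 / 28275.00 = 66.92 in

X̄ = 99.23 in, Ȳ = 66.92 in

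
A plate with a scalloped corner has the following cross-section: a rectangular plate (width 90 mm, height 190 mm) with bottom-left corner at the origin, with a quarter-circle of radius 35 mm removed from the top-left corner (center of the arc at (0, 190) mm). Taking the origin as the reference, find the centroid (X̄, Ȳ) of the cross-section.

X̄ = 46.80 mm, Ȳ = 90.22 mm

plate: A = 90 × 190 = 17100.00, centroid at (45.00, 95.00).
removed quarter-circle: A = −¼π·35² = -962.11, centroid at (14.85, 175.15).
ΣA = 16137.89 mm²
ΣAX̄ = (17100.00)(45.00) + (-962.11)(14.85) = 755208.33 mm³
ΣAȲ = (17100.00)(95.00) + (-962.11)(175.15) = 1455990.24 mm³
X̄ = 755208.33 / 16137.89 = 46.80 mm
Ȳ = 1455990.24 / 16137.89 = 90.22 mm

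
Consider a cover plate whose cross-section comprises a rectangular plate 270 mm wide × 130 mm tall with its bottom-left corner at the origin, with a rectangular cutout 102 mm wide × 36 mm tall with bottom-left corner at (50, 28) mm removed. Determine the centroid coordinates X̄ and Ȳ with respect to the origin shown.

X̄ = 138.97 mm, Ȳ = 67.22 mm

Part | A | x̄ᵢ | ȳᵢ | A·x̄ᵢ | A·ȳᵢ
plate | 35100.00 | 135.00 | 65.00 | 4738500.00 | 2281500.00
hole | -3672.00 | 101.00 | 46.00 | -370872.00 | -168912.00
Σ | 31428.00 |  |  | 4367628.00 | 2112588.00
X̄ = 4367628.00 / 31428.00 = 138.97 mm
Ȳ = 2112588.00 / 31428.00 = 67.22 mm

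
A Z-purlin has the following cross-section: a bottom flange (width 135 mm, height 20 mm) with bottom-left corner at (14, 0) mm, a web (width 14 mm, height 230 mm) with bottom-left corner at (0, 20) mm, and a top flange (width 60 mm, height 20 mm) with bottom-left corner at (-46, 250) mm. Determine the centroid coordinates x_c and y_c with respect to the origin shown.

Part | A | x̄ᵢ | ȳᵢ | A·x̄ᵢ | A·ȳᵢ
bottom flange | 2700.00 | 81.50 | 10.00 | 220050.00 | 27000.00
web | 3220.00 | 7.00 | 135.00 | 22540.00 | 434700.00
top flange | 1200.00 | -16.00 | 260.00 | -19200.00 | 312000.00
Σ | 7120.00 |  |  | 223390.00 | 773700.00
x_c = 223390.00 / 7120.00 = 31.38 mm
y_c = 773700.00 / 7120.00 = 108.67 mm

x_c = 31.38 mm, y_c = 108.67 mm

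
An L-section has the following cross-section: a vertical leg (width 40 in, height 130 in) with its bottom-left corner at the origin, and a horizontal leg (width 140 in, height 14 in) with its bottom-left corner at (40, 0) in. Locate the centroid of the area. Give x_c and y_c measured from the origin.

x_c = 44.64 in, y_c = 49.12 in

vertical leg: A = 40 × 130 = 5200.00, centroid at (20.00, 65.00).
horizontal leg: A = 140 × 14 = 1960.00, centroid at (110.00, 7.00).
ΣA = 7160.00 in²
ΣAx_c = (5200.00)(20.00) + (1960.00)(110.00) = 319600.00 in³
ΣAy_c = (5200.00)(65.00) + (1960.00)(7.00) = 351720.00 in³
x_c = 319600.00 / 7160.00 = 44.64 in
y_c = 351720.00 / 7160.00 = 49.12 in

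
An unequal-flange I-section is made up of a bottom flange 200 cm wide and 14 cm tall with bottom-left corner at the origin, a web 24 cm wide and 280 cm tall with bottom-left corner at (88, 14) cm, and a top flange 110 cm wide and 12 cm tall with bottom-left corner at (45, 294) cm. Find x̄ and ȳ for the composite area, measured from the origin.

Part | A | x̄ᵢ | ȳᵢ | A·x̄ᵢ | A·ȳᵢ
bottom flange | 2800.00 | 100.00 | 7.00 | 280000.00 | 19600.00
web | 6720.00 | 100.00 | 154.00 | 672000.00 | 1034880.00
top flange | 1320.00 | 100.00 | 300.00 | 132000.00 | 396000.00
Σ | 10840.00 |  |  | 1084000.00 | 1450480.00
x̄ = 1084000.00 / 10840.00 = 100.00 cm
ȳ = 1450480.00 / 10840.00 = 133.81 cm

x̄ = 100.00 cm, ȳ = 133.81 cm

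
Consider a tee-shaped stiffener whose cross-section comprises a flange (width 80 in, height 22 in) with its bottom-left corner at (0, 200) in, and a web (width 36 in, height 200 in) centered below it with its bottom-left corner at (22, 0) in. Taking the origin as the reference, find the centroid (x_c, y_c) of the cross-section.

x_c = 40.00 in, y_c = 121.80 in

web: A = 36 × 200 = 7200.00, centroid at (40.00, 100.00).
flange: A = 80 × 22 = 1760.00, centroid at (40.00, 211.00).
ΣA = 8960.00 in²
ΣAx_c = (7200.00)(40.00) + (1760.00)(40.00) = 358400.00 in³
ΣAy_c = (7200.00)(100.00) + (1760.00)(211.00) = 1091360.00 in³
x_c = 358400.00 / 8960.00 = 40.00 in
y_c = 1091360.00 / 8960.00 = 121.80 in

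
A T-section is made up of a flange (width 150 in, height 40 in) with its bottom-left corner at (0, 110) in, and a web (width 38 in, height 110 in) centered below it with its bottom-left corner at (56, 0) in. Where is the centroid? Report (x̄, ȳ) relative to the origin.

web: A = 38 × 110 = 4180.00, centroid at (75.00, 55.00).
flange: A = 150 × 40 = 6000.00, centroid at (75.00, 130.00).
ΣA = 10180.00 in²
ΣAx̄ = (4180.00)(75.00) + (6000.00)(75.00) = 763500.00 in³
ΣAȳ = (4180.00)(55.00) + (6000.00)(130.00) = 1009900.00 in³
x̄ = 763500.00 / 10180.00 = 75.00 in
ȳ = 1009900.00 / 10180.00 = 99.20 in

x̄ = 75.00 in, ȳ = 99.20 in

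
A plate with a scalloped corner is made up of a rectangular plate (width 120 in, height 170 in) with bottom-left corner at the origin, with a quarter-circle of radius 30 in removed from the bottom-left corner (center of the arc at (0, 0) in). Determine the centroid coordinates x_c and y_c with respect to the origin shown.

plate: A = 120 × 170 = 20400.00, centroid at (60.00, 85.00).
removed quarter-circle: A = −¼π·30² = -706.86, centroid at (12.73, 12.73).
ΣA = 19693.14 in²
ΣAx_c = (20400.00)(60.00) + (-706.86)(12.73) = 1215000.00 in³
ΣAy_c = (20400.00)(85.00) + (-706.86)(12.73) = 1725000.00 in³
x_c = 1215000.00 / 19693.14 = 61.70 in
y_c = 1725000.00 / 19693.14 = 87.59 in

x_c = 61.70 in, y_c = 87.59 in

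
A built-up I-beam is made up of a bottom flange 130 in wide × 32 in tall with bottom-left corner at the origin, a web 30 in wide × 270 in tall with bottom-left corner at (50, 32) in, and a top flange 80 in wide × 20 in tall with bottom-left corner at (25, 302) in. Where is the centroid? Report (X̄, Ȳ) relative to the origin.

X̄ = 65.00 in, Ȳ = 138.42 in

Part | A | x̄ᵢ | ȳᵢ | A·x̄ᵢ | A·ȳᵢ
bottom flange | 4160.00 | 65.00 | 16.00 | 270400.00 | 66560.00
web | 8100.00 | 65.00 | 167.00 | 526500.00 | 1352700.00
top flange | 1600.00 | 65.00 | 312.00 | 104000.00 | 499200.00
Σ | 13860.00 |  |  | 900900.00 | 1918460.00
X̄ = 900900.00 / 13860.00 = 65.00 in
Ȳ = 1918460.00 / 13860.00 = 138.42 in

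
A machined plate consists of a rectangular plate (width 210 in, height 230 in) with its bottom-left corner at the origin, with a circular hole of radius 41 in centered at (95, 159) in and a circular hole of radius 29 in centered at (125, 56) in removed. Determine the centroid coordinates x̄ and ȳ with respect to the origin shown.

x̄ = 105.00 in, ȳ = 113.11 in

plate: A = 210 × 230 = 48300.00, centroid at (105.00, 115.00).
hole 1: A = −π·41² = -5281.02, centroid at (95.00, 159.00).
hole 2: A = −π·29² = -2642.08, centroid at (125.00, 56.00).
ΣA = 40376.90 in²
ΣAx̄ = (48300.00)(105.00) + (-5281.02)(95.00) + (-2642.08)(125.00) = 4239543.43 in³
ΣAȳ = (48300.00)(115.00) + (-5281.02)(159.00) + (-2642.08)(56.00) = 4566861.81 in³
x̄ = 4239543.43 / 40376.90 = 105.00 in
ȳ = 4566861.81 / 40376.90 = 113.11 in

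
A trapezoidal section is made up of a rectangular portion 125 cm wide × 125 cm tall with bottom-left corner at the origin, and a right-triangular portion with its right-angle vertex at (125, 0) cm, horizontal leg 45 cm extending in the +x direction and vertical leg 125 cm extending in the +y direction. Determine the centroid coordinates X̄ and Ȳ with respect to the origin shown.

X̄ = 74.32 cm, Ȳ = 59.32 cm

rectangular portion: A = 125 × 125 = 15625.00, centroid at (62.50, 62.50).
triangular portion: A = ½·45·125 = 2812.50, centroid at (140.00, 41.67).
ΣA = 18437.50 cm², ΣAX̄ = 1370312.50 cm³, ΣAȲ = 1093750.00 cm³.
X̄ = 1370312.50/18437.50 = 74.32 cm; Ȳ = 1093750.00/18437.50 = 59.32 cm.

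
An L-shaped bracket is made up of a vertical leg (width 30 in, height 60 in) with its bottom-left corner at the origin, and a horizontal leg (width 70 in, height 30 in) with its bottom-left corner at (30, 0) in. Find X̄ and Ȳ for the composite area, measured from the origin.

X̄ = 41.92 in, Ȳ = 21.92 in

Part | A | x̄ᵢ | ȳᵢ | A·x̄ᵢ | A·ȳᵢ
vertical leg | 1800.00 | 15.00 | 30.00 | 27000.00 | 54000.00
horizontal leg | 2100.00 | 65.00 | 15.00 | 136500.00 | 31500.00
Σ | 3900.00 |  |  | 163500.00 | 85500.00
X̄ = 163500.00 / 3900.00 = 41.92 in
Ȳ = 85500.00 / 3900.00 = 21.92 in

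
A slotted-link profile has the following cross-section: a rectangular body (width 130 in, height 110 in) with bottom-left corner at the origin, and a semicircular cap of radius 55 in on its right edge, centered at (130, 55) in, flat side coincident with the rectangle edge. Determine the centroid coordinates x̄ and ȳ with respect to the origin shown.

x̄ = 87.03 in, ȳ = 55.00 in

rectangular body: A = 130 × 110 = 14300.00, centroid at (65.00, 55.00).
semicircular end: A = ½π·55² = 4751.66, centroid at (153.34, 55.00).
ΣA = 19051.66 in²
ΣAx̄ = (14300.00)(65.00) + (4751.66)(153.34) = 1658132.32 in³
ΣAȳ = (14300.00)(55.00) + (4751.66)(55.00) = 1047841.24 in³
x̄ = 1658132.32 / 19051.66 = 87.03 in
ȳ = 1047841.24 / 19051.66 = 55.00 in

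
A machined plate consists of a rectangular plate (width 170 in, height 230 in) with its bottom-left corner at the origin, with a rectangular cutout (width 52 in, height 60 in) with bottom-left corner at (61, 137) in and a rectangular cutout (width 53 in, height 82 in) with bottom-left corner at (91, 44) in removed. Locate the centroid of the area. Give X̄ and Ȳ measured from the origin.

X̄ = 80.34 in, Ȳ = 113.99 in

plate: A = 170 × 230 = 39100.00, centroid at (85.00, 115.00).
hole 1: A = −(52 × 60) = -3120.00, centroid at (87.00, 167.00).
hole 2: A = −(53 × 82) = -4346.00, centroid at (117.50, 85.00).
ΣA = 31634.00 in², ΣAX̄ = 2541405.00 in³, ΣAȲ = 3606050.00 in³.
X̄ = 2541405.00/31634.00 = 80.34 in; Ȳ = 3606050.00/31634.00 = 113.99 in.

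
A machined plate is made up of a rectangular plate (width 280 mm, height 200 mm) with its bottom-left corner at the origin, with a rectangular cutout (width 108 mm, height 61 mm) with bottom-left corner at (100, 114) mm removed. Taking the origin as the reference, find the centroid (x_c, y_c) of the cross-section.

x_c = 138.13 mm, y_c = 94.07 mm

plate: A = 280 × 200 = 56000.00, centroid at (140.00, 100.00).
hole: A = −(108 × 61) = -6588.00, centroid at (154.00, 144.50).
ΣA = 49412.00 mm², ΣAx_c = 6825448.00 mm³, ΣAy_c = 4648034.00 mm³.
x_c = 6825448.00/49412.00 = 138.13 mm; y_c = 4648034.00/49412.00 = 94.07 mm.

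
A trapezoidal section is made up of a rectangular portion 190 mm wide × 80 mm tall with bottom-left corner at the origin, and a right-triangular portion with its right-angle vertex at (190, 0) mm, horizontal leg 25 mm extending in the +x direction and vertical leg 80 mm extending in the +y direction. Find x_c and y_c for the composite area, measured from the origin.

x_c = 101.38 mm, y_c = 39.18 mm

Part | A | x̄ᵢ | ȳᵢ | A·x̄ᵢ | A·ȳᵢ
rectangular portion | 15200.00 | 95.00 | 40.00 | 1444000.00 | 608000.00
triangular portion | 1000.00 | 198.33 | 26.67 | 198333.33 | 26666.67
Σ | 16200.00 |  |  | 1642333.33 | 634666.67
x_c = 1642333.33 / 16200.00 = 101.38 mm
y_c = 634666.67 / 16200.00 = 39.18 mm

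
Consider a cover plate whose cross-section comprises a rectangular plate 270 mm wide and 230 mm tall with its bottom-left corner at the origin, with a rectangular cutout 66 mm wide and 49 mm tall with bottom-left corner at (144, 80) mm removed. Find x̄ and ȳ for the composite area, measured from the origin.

x̄ = 132.69 mm, ȳ = 115.58 mm

Part | A | x̄ᵢ | ȳᵢ | A·x̄ᵢ | A·ȳᵢ
plate | 62100.00 | 135.00 | 115.00 | 8383500.00 | 7141500.00
hole | -3234.00 | 177.00 | 104.50 | -572418.00 | -337953.00
Σ | 58866.00 |  |  | 7811082.00 | 6803547.00
x̄ = 7811082.00 / 58866.00 = 132.69 mm
ȳ = 6803547.00 / 58866.00 = 115.58 mm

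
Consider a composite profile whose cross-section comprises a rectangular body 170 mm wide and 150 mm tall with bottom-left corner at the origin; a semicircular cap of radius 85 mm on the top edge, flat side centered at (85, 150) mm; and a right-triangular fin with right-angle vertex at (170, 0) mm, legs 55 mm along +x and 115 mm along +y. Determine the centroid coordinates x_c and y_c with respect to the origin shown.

rectangular body: A = 170 × 150 = 25500.00, centroid at (85.00, 75.00).
semicircular top: A = ½π·85² = 11349.00, centroid at (85.00, 186.08).
triangular fin: A = ½·55·115 = 3162.50, centroid at (188.33, 38.33).
ΣA = 40011.50 mm²
ΣAx_c = (25500.00)(85.00) + (11349.00)(85.00) + (3162.50)(188.33) = 3727769.46 mm³
ΣAy_c = (25500.00)(75.00) + (11349.00)(186.08) + (3162.50)(38.33) = 4145496.35 mm³
x_c = 3727769.46 / 40011.50 = 93.17 mm
y_c = 4145496.35 / 40011.50 = 103.61 mm

x_c = 93.17 mm, y_c = 103.61 mm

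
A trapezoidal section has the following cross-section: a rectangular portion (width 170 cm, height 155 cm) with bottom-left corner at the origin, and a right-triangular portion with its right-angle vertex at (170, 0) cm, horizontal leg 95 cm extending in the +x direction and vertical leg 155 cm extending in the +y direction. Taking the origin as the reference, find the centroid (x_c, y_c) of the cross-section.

rectangular portion: A = 170 × 155 = 26350.00, centroid at (85.00, 77.50).
triangular portion: A = ½·95·155 = 7362.50, centroid at (201.67, 51.67).
ΣA = 33712.50 cm²
ΣAx_c = (26350.00)(85.00) + (7362.50)(201.67) = 3724520.83 cm³
ΣAy_c = (26350.00)(77.50) + (7362.50)(51.67) = 2422520.83 cm³
x_c = 3724520.83 / 33712.50 = 110.48 cm
y_c = 2422520.83 / 33712.50 = 71.86 cm

x_c = 110.48 cm, y_c = 71.86 cm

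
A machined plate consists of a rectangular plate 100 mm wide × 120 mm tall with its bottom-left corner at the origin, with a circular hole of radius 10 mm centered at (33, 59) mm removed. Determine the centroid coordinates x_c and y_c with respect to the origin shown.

x_c = 50.46 mm, y_c = 60.03 mm

plate: A = 100 × 120 = 12000.00, centroid at (50.00, 60.00).
hole: A = −π·10² = -314.16, centroid at (33.00, 59.00).
ΣA = 11685.84 mm²
ΣAx_c = (12000.00)(50.00) + (-314.16)(33.00) = 589632.74 mm³
ΣAy_c = (12000.00)(60.00) + (-314.16)(59.00) = 701464.60 mm³
x_c = 589632.74 / 11685.84 = 50.46 mm
y_c = 701464.60 / 11685.84 = 60.03 mm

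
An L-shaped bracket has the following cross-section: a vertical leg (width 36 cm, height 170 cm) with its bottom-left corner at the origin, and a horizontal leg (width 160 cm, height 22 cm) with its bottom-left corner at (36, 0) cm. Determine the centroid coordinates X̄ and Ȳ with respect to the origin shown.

Part | A | x̄ᵢ | ȳᵢ | A·x̄ᵢ | A·ȳᵢ
vertical leg | 6120.00 | 18.00 | 85.00 | 110160.00 | 520200.00
horizontal leg | 3520.00 | 116.00 | 11.00 | 408320.00 | 38720.00
Σ | 9640.00 |  |  | 518480.00 | 558920.00
X̄ = 518480.00 / 9640.00 = 53.78 cm
Ȳ = 558920.00 / 9640.00 = 57.98 cm

X̄ = 53.78 cm, Ȳ = 57.98 cm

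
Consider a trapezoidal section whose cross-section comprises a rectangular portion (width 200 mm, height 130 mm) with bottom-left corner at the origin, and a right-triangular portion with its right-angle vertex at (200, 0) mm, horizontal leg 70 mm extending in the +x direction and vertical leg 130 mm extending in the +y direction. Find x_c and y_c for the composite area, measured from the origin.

Part | A | x̄ᵢ | ȳᵢ | A·x̄ᵢ | A·ȳᵢ
rectangular portion | 26000.00 | 100.00 | 65.00 | 2600000.00 | 1690000.00
triangular portion | 4550.00 | 223.33 | 43.33 | 1016166.67 | 197166.67
Σ | 30550.00 |  |  | 3616166.67 | 1887166.67
x_c = 3616166.67 / 30550.00 = 118.37 mm
y_c = 1887166.67 / 30550.00 = 61.77 mm

x_c = 118.37 mm, y_c = 61.77 mm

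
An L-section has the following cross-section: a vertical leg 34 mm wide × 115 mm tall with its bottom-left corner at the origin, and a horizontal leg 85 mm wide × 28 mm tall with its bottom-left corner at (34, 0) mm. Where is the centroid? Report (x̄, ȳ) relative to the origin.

Part | A | x̄ᵢ | ȳᵢ | A·x̄ᵢ | A·ȳᵢ
vertical leg | 3910.00 | 17.00 | 57.50 | 66470.00 | 224825.00
horizontal leg | 2380.00 | 76.50 | 14.00 | 182070.00 | 33320.00
Σ | 6290.00 |  |  | 248540.00 | 258145.00
x̄ = 248540.00 / 6290.00 = 39.51 mm
ȳ = 258145.00 / 6290.00 = 41.04 mm

x̄ = 39.51 mm, ȳ = 41.04 mm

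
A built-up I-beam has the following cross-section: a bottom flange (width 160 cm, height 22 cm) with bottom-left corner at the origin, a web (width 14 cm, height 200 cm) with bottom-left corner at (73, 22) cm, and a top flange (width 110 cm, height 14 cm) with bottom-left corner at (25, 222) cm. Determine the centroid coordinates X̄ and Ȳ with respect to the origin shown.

X̄ = 80.00 cm, Ȳ = 93.25 cm

bottom flange: A = 160 × 22 = 3520.00, centroid at (80.00, 11.00).
web: A = 14 × 200 = 2800.00, centroid at (80.00, 122.00).
top flange: A = 110 × 14 = 1540.00, centroid at (80.00, 229.00).
ΣA = 7860.00 cm²
ΣAX̄ = (3520.00)(80.00) + (2800.00)(80.00) + (1540.00)(80.00) = 628800.00 cm³
ΣAȲ = (3520.00)(11.00) + (2800.00)(122.00) + (1540.00)(229.00) = 732980.00 cm³
X̄ = 628800.00 / 7860.00 = 80.00 cm
Ȳ = 732980.00 / 7860.00 = 93.25 cm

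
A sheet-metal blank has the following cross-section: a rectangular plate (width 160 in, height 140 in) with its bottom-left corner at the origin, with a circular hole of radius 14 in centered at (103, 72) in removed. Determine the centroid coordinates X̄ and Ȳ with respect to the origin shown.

plate: A = 160 × 140 = 22400.00, centroid at (80.00, 70.00).
hole: A = −π·14² = -615.75, centroid at (103.00, 72.00).
ΣA = 21784.25 in², ΣAX̄ = 1728577.53 in³, ΣAȲ = 1523665.84 in³.
X̄ = 1728577.53/21784.25 = 79.35 in; Ȳ = 1523665.84/21784.25 = 69.94 in.

X̄ = 79.35 in, Ȳ = 69.94 in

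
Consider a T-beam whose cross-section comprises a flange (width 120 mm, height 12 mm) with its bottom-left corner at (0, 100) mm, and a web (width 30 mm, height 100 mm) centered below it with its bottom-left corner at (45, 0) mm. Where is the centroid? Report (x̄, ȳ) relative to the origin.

x̄ = 60.00 mm, ȳ = 68.16 mm

web: A = 30 × 100 = 3000.00, centroid at (60.00, 50.00).
flange: A = 120 × 12 = 1440.00, centroid at (60.00, 106.00).
ΣA = 4440.00 mm²
ΣAx̄ = (3000.00)(60.00) + (1440.00)(60.00) = 266400.00 mm³
ΣAȳ = (3000.00)(50.00) + (1440.00)(106.00) = 302640.00 mm³
x̄ = 266400.00 / 4440.00 = 60.00 mm
ȳ = 302640.00 / 4440.00 = 68.16 mm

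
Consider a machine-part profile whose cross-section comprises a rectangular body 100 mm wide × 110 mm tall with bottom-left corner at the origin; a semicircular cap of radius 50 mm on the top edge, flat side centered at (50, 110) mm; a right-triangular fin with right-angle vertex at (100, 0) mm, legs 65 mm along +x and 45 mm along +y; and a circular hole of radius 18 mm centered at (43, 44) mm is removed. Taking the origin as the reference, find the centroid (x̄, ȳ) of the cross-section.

Part | A | x̄ᵢ | ȳᵢ | A·x̄ᵢ | A·ȳᵢ
rectangular body | 11000.00 | 50.00 | 55.00 | 550000.00 | 605000.00
semicircular top | 3926.99 | 50.00 | 131.22 | 196349.54 | 515302.32
triangular fin | 1462.50 | 121.67 | 15.00 | 177937.50 | 21937.50
hole | -1017.88 | 43.00 | 44.00 | -43768.67 | -44786.54
Σ | 15371.61 |  |  | 880518.37 | 1097453.28
x̄ = 880518.37 / 15371.61 = 57.28 mm
ȳ = 1097453.28 / 15371.61 = 71.39 mm

x̄ = 57.28 mm, ȳ = 71.39 mm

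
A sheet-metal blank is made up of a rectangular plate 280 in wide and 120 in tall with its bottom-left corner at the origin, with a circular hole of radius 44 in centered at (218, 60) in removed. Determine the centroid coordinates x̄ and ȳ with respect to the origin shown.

plate: A = 280 × 120 = 33600.00, centroid at (140.00, 60.00).
hole: A = −π·44² = -6082.12, centroid at (218.00, 60.00).
ΣA = 27517.88 in², ΣAx̄ = 3378097.10 in³, ΣAȳ = 1651072.60 in³.
x̄ = 3378097.10/27517.88 = 122.76 in; ȳ = 1651072.60/27517.88 = 60.00 in.

x̄ = 122.76 in, ȳ = 60.00 in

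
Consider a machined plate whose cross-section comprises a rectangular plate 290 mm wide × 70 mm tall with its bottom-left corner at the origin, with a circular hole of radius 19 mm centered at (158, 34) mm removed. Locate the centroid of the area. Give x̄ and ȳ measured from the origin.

plate: A = 290 × 70 = 20300.00, centroid at (145.00, 35.00).
hole: A = −π·19² = -1134.11, centroid at (158.00, 34.00).
ΣA = 19165.89 mm²
ΣAx̄ = (20300.00)(145.00) + (-1134.11)(158.00) = 2764309.84 mm³
ΣAȳ = (20300.00)(35.00) + (-1134.11)(34.00) = 671940.09 mm³
x̄ = 2764309.84 / 19165.89 = 144.23 mm
ȳ = 671940.09 / 19165.89 = 35.06 mm

x̄ = 144.23 mm, ȳ = 35.06 mm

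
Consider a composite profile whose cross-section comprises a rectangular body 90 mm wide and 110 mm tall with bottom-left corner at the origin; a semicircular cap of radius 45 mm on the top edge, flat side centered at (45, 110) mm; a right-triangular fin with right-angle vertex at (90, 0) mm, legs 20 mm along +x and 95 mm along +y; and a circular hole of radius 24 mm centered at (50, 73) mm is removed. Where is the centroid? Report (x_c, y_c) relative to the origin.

Part | A | x̄ᵢ | ȳᵢ | A·x̄ᵢ | A·ȳᵢ
rectangular body | 9900.00 | 45.00 | 55.00 | 445500.00 | 544500.00
semicircular top | 3180.86 | 45.00 | 129.10 | 143138.82 | 410644.88
triangular fin | 950.00 | 96.67 | 31.67 | 91833.33 | 30083.33
hole | -1809.56 | 50.00 | 73.00 | -90477.87 | -132097.69
Σ | 12221.31 |  |  | 589994.28 | 853130.53
x_c = 589994.28 / 12221.31 = 48.28 mm
y_c = 853130.53 / 12221.31 = 69.81 mm

x_c = 48.28 mm, y_c = 69.81 mm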